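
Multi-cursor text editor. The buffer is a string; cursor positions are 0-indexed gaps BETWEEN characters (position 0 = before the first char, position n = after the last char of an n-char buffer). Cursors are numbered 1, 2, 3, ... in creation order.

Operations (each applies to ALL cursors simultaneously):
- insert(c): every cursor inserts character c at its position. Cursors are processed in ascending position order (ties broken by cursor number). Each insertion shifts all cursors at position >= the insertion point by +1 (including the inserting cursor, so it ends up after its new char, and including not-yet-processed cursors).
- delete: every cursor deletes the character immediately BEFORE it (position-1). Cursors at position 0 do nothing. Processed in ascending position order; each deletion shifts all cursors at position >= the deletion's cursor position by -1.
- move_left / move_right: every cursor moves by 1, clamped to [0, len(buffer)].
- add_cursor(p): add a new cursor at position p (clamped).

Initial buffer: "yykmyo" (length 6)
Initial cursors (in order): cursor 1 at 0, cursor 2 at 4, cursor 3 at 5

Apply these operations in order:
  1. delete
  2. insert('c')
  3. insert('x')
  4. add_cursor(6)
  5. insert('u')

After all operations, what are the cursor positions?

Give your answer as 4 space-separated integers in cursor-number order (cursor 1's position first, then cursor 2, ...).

After op 1 (delete): buffer="yyko" (len 4), cursors c1@0 c2@3 c3@3, authorship ....
After op 2 (insert('c')): buffer="cyykcco" (len 7), cursors c1@1 c2@6 c3@6, authorship 1...23.
After op 3 (insert('x')): buffer="cxyykccxxo" (len 10), cursors c1@2 c2@9 c3@9, authorship 11...2323.
After op 4 (add_cursor(6)): buffer="cxyykccxxo" (len 10), cursors c1@2 c4@6 c2@9 c3@9, authorship 11...2323.
After op 5 (insert('u')): buffer="cxuyykcucxxuuo" (len 14), cursors c1@3 c4@8 c2@13 c3@13, authorship 111...2432323.

Answer: 3 13 13 8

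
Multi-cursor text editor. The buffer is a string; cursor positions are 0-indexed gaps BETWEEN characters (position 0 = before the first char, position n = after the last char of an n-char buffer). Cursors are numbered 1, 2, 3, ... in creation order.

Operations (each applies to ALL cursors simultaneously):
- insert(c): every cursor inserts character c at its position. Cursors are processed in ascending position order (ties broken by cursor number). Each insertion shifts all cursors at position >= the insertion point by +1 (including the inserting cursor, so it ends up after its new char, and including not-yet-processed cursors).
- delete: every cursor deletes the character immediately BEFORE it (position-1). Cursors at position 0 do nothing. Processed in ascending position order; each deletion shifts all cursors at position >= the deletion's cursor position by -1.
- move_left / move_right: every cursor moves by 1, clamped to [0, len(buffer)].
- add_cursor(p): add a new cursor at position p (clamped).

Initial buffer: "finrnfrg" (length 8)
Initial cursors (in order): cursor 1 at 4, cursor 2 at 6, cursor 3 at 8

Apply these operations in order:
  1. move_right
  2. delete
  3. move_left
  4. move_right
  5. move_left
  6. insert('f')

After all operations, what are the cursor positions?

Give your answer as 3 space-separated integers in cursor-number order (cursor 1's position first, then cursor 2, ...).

After op 1 (move_right): buffer="finrnfrg" (len 8), cursors c1@5 c2@7 c3@8, authorship ........
After op 2 (delete): buffer="finrf" (len 5), cursors c1@4 c2@5 c3@5, authorship .....
After op 3 (move_left): buffer="finrf" (len 5), cursors c1@3 c2@4 c3@4, authorship .....
After op 4 (move_right): buffer="finrf" (len 5), cursors c1@4 c2@5 c3@5, authorship .....
After op 5 (move_left): buffer="finrf" (len 5), cursors c1@3 c2@4 c3@4, authorship .....
After op 6 (insert('f')): buffer="finfrfff" (len 8), cursors c1@4 c2@7 c3@7, authorship ...1.23.

Answer: 4 7 7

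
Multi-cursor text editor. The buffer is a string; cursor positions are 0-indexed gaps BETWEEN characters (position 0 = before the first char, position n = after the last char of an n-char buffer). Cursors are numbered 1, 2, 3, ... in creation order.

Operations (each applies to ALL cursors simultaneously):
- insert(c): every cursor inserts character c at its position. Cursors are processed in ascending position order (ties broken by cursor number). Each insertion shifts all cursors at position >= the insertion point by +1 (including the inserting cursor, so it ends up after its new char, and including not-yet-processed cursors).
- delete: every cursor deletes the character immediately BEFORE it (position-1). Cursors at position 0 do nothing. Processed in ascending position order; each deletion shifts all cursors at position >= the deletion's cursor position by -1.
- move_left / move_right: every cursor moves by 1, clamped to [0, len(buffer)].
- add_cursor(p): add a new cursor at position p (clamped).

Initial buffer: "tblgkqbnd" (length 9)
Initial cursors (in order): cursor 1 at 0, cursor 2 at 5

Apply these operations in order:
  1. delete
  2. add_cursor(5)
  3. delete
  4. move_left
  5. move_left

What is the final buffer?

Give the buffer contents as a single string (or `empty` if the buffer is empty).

After op 1 (delete): buffer="tblgqbnd" (len 8), cursors c1@0 c2@4, authorship ........
After op 2 (add_cursor(5)): buffer="tblgqbnd" (len 8), cursors c1@0 c2@4 c3@5, authorship ........
After op 3 (delete): buffer="tblbnd" (len 6), cursors c1@0 c2@3 c3@3, authorship ......
After op 4 (move_left): buffer="tblbnd" (len 6), cursors c1@0 c2@2 c3@2, authorship ......
After op 5 (move_left): buffer="tblbnd" (len 6), cursors c1@0 c2@1 c3@1, authorship ......

Answer: tblbnd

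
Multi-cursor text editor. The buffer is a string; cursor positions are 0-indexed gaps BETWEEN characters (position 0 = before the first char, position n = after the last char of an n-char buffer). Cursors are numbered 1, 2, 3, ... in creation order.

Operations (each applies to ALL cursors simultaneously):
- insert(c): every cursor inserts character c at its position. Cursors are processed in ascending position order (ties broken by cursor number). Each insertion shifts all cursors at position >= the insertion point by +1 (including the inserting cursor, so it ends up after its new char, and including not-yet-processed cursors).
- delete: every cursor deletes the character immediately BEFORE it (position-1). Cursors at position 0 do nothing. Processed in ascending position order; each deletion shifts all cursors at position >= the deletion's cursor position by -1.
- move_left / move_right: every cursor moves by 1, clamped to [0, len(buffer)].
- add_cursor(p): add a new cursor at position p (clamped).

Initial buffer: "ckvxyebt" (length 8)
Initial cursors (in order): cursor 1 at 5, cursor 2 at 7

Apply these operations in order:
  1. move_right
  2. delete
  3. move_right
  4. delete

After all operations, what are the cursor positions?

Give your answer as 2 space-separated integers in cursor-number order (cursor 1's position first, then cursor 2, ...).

Answer: 4 4

Derivation:
After op 1 (move_right): buffer="ckvxyebt" (len 8), cursors c1@6 c2@8, authorship ........
After op 2 (delete): buffer="ckvxyb" (len 6), cursors c1@5 c2@6, authorship ......
After op 3 (move_right): buffer="ckvxyb" (len 6), cursors c1@6 c2@6, authorship ......
After op 4 (delete): buffer="ckvx" (len 4), cursors c1@4 c2@4, authorship ....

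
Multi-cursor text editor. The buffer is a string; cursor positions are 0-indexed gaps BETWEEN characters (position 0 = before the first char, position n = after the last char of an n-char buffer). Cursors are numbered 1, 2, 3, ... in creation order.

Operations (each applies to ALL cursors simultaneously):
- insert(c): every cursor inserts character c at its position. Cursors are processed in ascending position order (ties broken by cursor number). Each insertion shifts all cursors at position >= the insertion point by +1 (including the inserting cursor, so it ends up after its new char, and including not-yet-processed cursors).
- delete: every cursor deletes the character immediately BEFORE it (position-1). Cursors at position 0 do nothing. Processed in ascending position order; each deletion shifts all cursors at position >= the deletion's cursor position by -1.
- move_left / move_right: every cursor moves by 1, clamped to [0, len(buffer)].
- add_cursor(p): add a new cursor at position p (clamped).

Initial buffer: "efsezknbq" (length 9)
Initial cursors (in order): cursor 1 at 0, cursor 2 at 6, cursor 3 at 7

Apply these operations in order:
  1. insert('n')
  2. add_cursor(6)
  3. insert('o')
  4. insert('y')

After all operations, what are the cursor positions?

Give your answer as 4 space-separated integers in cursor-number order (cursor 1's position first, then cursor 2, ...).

After op 1 (insert('n')): buffer="nefsezknnnbq" (len 12), cursors c1@1 c2@8 c3@10, authorship 1......2.3..
After op 2 (add_cursor(6)): buffer="nefsezknnnbq" (len 12), cursors c1@1 c4@6 c2@8 c3@10, authorship 1......2.3..
After op 3 (insert('o')): buffer="noefsezoknonnobq" (len 16), cursors c1@2 c4@8 c2@11 c3@14, authorship 11.....4.22.33..
After op 4 (insert('y')): buffer="noyefsezoyknoynnoybq" (len 20), cursors c1@3 c4@10 c2@14 c3@18, authorship 111.....44.222.333..

Answer: 3 14 18 10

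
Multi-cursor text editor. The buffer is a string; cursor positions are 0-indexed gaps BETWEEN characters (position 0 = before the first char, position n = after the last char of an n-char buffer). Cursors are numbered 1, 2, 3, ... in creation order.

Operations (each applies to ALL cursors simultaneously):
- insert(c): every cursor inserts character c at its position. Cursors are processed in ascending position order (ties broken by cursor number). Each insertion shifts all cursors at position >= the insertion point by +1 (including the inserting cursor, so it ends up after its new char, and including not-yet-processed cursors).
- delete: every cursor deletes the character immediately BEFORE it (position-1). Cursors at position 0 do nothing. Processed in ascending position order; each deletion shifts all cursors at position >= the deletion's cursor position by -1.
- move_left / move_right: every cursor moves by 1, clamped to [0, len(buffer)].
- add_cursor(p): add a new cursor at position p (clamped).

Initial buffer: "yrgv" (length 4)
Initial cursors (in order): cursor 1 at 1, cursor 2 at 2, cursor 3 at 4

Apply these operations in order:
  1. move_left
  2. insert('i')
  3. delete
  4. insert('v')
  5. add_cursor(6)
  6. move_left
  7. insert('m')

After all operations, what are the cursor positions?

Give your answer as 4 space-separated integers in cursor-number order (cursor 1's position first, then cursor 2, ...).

Answer: 1 4 9 9

Derivation:
After op 1 (move_left): buffer="yrgv" (len 4), cursors c1@0 c2@1 c3@3, authorship ....
After op 2 (insert('i')): buffer="iyirgiv" (len 7), cursors c1@1 c2@3 c3@6, authorship 1.2..3.
After op 3 (delete): buffer="yrgv" (len 4), cursors c1@0 c2@1 c3@3, authorship ....
After op 4 (insert('v')): buffer="vyvrgvv" (len 7), cursors c1@1 c2@3 c3@6, authorship 1.2..3.
After op 5 (add_cursor(6)): buffer="vyvrgvv" (len 7), cursors c1@1 c2@3 c3@6 c4@6, authorship 1.2..3.
After op 6 (move_left): buffer="vyvrgvv" (len 7), cursors c1@0 c2@2 c3@5 c4@5, authorship 1.2..3.
After op 7 (insert('m')): buffer="mvymvrgmmvv" (len 11), cursors c1@1 c2@4 c3@9 c4@9, authorship 11.22..343.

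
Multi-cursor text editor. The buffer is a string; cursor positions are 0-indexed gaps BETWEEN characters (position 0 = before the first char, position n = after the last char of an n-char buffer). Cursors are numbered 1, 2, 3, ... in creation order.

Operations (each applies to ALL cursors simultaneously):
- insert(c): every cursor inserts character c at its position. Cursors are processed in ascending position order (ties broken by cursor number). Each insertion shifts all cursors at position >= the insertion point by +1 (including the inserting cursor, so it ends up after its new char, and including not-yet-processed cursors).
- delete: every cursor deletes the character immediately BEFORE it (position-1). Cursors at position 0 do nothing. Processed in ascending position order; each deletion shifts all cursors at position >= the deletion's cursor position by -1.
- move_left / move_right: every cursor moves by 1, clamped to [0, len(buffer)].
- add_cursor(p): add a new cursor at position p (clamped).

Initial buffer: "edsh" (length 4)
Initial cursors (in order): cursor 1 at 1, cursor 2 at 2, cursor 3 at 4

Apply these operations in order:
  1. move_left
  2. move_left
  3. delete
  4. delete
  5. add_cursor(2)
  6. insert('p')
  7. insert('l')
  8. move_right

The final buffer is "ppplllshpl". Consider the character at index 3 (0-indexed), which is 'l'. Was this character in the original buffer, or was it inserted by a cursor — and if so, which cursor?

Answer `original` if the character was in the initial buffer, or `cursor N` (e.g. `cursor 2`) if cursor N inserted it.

After op 1 (move_left): buffer="edsh" (len 4), cursors c1@0 c2@1 c3@3, authorship ....
After op 2 (move_left): buffer="edsh" (len 4), cursors c1@0 c2@0 c3@2, authorship ....
After op 3 (delete): buffer="esh" (len 3), cursors c1@0 c2@0 c3@1, authorship ...
After op 4 (delete): buffer="sh" (len 2), cursors c1@0 c2@0 c3@0, authorship ..
After op 5 (add_cursor(2)): buffer="sh" (len 2), cursors c1@0 c2@0 c3@0 c4@2, authorship ..
After op 6 (insert('p')): buffer="pppshp" (len 6), cursors c1@3 c2@3 c3@3 c4@6, authorship 123..4
After op 7 (insert('l')): buffer="ppplllshpl" (len 10), cursors c1@6 c2@6 c3@6 c4@10, authorship 123123..44
After op 8 (move_right): buffer="ppplllshpl" (len 10), cursors c1@7 c2@7 c3@7 c4@10, authorship 123123..44
Authorship (.=original, N=cursor N): 1 2 3 1 2 3 . . 4 4
Index 3: author = 1

Answer: cursor 1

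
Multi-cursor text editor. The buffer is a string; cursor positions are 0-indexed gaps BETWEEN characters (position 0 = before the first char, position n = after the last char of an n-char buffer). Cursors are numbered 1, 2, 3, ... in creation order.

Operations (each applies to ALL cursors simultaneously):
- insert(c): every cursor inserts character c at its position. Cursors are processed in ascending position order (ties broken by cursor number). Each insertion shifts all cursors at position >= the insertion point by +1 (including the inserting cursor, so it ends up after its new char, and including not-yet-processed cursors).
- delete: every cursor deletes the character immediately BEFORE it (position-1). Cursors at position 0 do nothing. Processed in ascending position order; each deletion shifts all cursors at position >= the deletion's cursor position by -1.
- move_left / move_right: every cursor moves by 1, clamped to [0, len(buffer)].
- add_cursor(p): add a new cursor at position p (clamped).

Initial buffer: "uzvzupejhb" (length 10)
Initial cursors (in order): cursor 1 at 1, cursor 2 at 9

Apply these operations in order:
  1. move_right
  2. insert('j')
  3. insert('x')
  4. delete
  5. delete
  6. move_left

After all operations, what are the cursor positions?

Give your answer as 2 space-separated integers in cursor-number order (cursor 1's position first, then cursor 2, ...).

After op 1 (move_right): buffer="uzvzupejhb" (len 10), cursors c1@2 c2@10, authorship ..........
After op 2 (insert('j')): buffer="uzjvzupejhbj" (len 12), cursors c1@3 c2@12, authorship ..1........2
After op 3 (insert('x')): buffer="uzjxvzupejhbjx" (len 14), cursors c1@4 c2@14, authorship ..11........22
After op 4 (delete): buffer="uzjvzupejhbj" (len 12), cursors c1@3 c2@12, authorship ..1........2
After op 5 (delete): buffer="uzvzupejhb" (len 10), cursors c1@2 c2@10, authorship ..........
After op 6 (move_left): buffer="uzvzupejhb" (len 10), cursors c1@1 c2@9, authorship ..........

Answer: 1 9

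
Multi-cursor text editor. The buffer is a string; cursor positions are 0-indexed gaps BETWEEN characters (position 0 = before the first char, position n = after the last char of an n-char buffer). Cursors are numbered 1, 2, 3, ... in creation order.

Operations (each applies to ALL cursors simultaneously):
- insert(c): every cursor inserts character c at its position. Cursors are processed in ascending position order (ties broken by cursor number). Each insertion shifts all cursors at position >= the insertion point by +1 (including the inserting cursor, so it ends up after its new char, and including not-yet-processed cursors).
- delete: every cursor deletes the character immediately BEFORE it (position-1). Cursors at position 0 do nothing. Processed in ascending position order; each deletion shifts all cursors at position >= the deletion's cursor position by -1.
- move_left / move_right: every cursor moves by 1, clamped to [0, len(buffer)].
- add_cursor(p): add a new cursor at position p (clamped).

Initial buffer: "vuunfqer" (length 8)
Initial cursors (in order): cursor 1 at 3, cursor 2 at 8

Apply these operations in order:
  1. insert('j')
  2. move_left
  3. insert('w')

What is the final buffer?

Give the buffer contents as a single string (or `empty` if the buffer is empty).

Answer: vuuwjnfqerwj

Derivation:
After op 1 (insert('j')): buffer="vuujnfqerj" (len 10), cursors c1@4 c2@10, authorship ...1.....2
After op 2 (move_left): buffer="vuujnfqerj" (len 10), cursors c1@3 c2@9, authorship ...1.....2
After op 3 (insert('w')): buffer="vuuwjnfqerwj" (len 12), cursors c1@4 c2@11, authorship ...11.....22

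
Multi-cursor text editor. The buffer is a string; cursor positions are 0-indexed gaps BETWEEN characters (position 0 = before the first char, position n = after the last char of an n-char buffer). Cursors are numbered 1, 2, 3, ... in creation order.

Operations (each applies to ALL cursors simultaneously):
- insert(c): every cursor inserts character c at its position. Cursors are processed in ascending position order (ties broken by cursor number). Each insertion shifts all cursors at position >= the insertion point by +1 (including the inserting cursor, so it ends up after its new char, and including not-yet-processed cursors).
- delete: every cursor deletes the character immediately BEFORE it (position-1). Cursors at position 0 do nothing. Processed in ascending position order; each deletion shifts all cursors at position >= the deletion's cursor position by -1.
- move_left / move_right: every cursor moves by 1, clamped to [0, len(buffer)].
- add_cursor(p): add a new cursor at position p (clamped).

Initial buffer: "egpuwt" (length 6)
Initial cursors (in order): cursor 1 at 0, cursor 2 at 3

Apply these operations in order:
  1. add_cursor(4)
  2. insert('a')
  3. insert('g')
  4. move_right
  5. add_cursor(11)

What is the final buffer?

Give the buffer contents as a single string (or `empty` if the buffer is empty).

Answer: agegpaguagwt

Derivation:
After op 1 (add_cursor(4)): buffer="egpuwt" (len 6), cursors c1@0 c2@3 c3@4, authorship ......
After op 2 (insert('a')): buffer="aegpauawt" (len 9), cursors c1@1 c2@5 c3@7, authorship 1...2.3..
After op 3 (insert('g')): buffer="agegpaguagwt" (len 12), cursors c1@2 c2@7 c3@10, authorship 11...22.33..
After op 4 (move_right): buffer="agegpaguagwt" (len 12), cursors c1@3 c2@8 c3@11, authorship 11...22.33..
After op 5 (add_cursor(11)): buffer="agegpaguagwt" (len 12), cursors c1@3 c2@8 c3@11 c4@11, authorship 11...22.33..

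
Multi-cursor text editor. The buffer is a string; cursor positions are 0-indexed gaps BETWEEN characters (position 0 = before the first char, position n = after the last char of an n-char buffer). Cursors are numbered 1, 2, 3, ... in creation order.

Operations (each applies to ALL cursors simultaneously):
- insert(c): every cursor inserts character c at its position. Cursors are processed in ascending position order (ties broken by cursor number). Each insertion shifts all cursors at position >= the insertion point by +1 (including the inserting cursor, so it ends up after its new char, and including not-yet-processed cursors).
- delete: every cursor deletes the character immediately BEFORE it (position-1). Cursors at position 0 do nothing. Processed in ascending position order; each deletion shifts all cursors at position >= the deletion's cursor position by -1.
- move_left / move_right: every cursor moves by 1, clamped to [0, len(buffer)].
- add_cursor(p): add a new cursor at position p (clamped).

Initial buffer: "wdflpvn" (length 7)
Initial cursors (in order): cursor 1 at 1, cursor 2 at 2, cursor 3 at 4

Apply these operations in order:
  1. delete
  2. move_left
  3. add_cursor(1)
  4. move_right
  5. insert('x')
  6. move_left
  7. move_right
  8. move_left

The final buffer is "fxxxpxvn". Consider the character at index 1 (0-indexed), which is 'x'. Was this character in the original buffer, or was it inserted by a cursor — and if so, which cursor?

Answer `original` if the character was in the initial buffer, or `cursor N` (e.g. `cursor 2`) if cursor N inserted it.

After op 1 (delete): buffer="fpvn" (len 4), cursors c1@0 c2@0 c3@1, authorship ....
After op 2 (move_left): buffer="fpvn" (len 4), cursors c1@0 c2@0 c3@0, authorship ....
After op 3 (add_cursor(1)): buffer="fpvn" (len 4), cursors c1@0 c2@0 c3@0 c4@1, authorship ....
After op 4 (move_right): buffer="fpvn" (len 4), cursors c1@1 c2@1 c3@1 c4@2, authorship ....
After op 5 (insert('x')): buffer="fxxxpxvn" (len 8), cursors c1@4 c2@4 c3@4 c4@6, authorship .123.4..
After op 6 (move_left): buffer="fxxxpxvn" (len 8), cursors c1@3 c2@3 c3@3 c4@5, authorship .123.4..
After op 7 (move_right): buffer="fxxxpxvn" (len 8), cursors c1@4 c2@4 c3@4 c4@6, authorship .123.4..
After op 8 (move_left): buffer="fxxxpxvn" (len 8), cursors c1@3 c2@3 c3@3 c4@5, authorship .123.4..
Authorship (.=original, N=cursor N): . 1 2 3 . 4 . .
Index 1: author = 1

Answer: cursor 1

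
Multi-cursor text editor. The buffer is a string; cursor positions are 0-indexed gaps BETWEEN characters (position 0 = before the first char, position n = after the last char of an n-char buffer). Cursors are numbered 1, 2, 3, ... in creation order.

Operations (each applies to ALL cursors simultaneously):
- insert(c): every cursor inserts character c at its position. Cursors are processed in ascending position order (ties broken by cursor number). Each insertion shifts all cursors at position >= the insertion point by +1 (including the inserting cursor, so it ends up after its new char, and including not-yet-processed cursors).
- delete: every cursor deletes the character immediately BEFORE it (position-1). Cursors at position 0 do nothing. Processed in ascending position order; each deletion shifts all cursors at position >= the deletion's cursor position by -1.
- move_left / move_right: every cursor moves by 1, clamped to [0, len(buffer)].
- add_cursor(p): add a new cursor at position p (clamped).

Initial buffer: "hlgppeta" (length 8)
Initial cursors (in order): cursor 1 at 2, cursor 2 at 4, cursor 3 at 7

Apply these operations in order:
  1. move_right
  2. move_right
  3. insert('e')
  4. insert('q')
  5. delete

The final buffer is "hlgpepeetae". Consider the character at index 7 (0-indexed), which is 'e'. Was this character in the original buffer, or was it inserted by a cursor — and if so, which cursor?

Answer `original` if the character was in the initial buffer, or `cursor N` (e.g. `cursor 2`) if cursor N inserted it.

After op 1 (move_right): buffer="hlgppeta" (len 8), cursors c1@3 c2@5 c3@8, authorship ........
After op 2 (move_right): buffer="hlgppeta" (len 8), cursors c1@4 c2@6 c3@8, authorship ........
After op 3 (insert('e')): buffer="hlgpepeetae" (len 11), cursors c1@5 c2@8 c3@11, authorship ....1..2..3
After op 4 (insert('q')): buffer="hlgpeqpeeqtaeq" (len 14), cursors c1@6 c2@10 c3@14, authorship ....11..22..33
After op 5 (delete): buffer="hlgpepeetae" (len 11), cursors c1@5 c2@8 c3@11, authorship ....1..2..3
Authorship (.=original, N=cursor N): . . . . 1 . . 2 . . 3
Index 7: author = 2

Answer: cursor 2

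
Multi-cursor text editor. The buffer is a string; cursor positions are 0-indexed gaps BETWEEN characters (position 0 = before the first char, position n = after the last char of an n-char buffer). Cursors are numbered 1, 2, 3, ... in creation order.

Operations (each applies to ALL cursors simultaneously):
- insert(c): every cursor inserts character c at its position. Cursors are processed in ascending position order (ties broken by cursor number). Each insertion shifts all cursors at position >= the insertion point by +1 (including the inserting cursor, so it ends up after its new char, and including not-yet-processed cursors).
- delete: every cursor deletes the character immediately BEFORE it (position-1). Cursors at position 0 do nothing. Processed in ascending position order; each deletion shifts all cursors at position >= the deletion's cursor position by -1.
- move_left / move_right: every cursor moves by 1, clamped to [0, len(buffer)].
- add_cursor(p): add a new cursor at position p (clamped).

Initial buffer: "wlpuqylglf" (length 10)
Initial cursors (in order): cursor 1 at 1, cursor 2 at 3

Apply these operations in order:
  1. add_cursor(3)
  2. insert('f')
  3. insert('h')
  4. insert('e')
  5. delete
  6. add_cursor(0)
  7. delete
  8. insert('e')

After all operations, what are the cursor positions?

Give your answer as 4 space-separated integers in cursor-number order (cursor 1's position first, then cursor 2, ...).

After op 1 (add_cursor(3)): buffer="wlpuqylglf" (len 10), cursors c1@1 c2@3 c3@3, authorship ..........
After op 2 (insert('f')): buffer="wflpffuqylglf" (len 13), cursors c1@2 c2@6 c3@6, authorship .1..23.......
After op 3 (insert('h')): buffer="wfhlpffhhuqylglf" (len 16), cursors c1@3 c2@9 c3@9, authorship .11..2323.......
After op 4 (insert('e')): buffer="wfhelpffhheeuqylglf" (len 19), cursors c1@4 c2@12 c3@12, authorship .111..232323.......
After op 5 (delete): buffer="wfhlpffhhuqylglf" (len 16), cursors c1@3 c2@9 c3@9, authorship .11..2323.......
After op 6 (add_cursor(0)): buffer="wfhlpffhhuqylglf" (len 16), cursors c4@0 c1@3 c2@9 c3@9, authorship .11..2323.......
After op 7 (delete): buffer="wflpffuqylglf" (len 13), cursors c4@0 c1@2 c2@6 c3@6, authorship .1..23.......
After op 8 (insert('e')): buffer="ewfelpffeeuqylglf" (len 17), cursors c4@1 c1@4 c2@10 c3@10, authorship 4.11..2323.......

Answer: 4 10 10 1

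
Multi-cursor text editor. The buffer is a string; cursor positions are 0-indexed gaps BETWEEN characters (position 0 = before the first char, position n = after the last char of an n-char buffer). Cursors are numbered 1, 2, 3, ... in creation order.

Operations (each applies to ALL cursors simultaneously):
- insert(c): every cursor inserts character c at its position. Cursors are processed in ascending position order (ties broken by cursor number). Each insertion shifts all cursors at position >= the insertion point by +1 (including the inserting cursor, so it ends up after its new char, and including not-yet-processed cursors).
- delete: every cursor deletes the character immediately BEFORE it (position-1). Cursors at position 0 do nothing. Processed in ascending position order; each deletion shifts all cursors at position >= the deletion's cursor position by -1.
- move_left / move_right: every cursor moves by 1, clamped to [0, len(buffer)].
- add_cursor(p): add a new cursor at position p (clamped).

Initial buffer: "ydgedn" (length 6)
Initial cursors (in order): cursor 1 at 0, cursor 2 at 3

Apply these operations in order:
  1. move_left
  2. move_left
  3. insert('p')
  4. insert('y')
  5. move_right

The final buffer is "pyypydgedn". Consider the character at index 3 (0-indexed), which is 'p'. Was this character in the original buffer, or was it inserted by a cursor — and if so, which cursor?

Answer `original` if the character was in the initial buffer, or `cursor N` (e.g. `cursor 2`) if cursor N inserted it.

Answer: cursor 2

Derivation:
After op 1 (move_left): buffer="ydgedn" (len 6), cursors c1@0 c2@2, authorship ......
After op 2 (move_left): buffer="ydgedn" (len 6), cursors c1@0 c2@1, authorship ......
After op 3 (insert('p')): buffer="pypdgedn" (len 8), cursors c1@1 c2@3, authorship 1.2.....
After op 4 (insert('y')): buffer="pyypydgedn" (len 10), cursors c1@2 c2@5, authorship 11.22.....
After op 5 (move_right): buffer="pyypydgedn" (len 10), cursors c1@3 c2@6, authorship 11.22.....
Authorship (.=original, N=cursor N): 1 1 . 2 2 . . . . .
Index 3: author = 2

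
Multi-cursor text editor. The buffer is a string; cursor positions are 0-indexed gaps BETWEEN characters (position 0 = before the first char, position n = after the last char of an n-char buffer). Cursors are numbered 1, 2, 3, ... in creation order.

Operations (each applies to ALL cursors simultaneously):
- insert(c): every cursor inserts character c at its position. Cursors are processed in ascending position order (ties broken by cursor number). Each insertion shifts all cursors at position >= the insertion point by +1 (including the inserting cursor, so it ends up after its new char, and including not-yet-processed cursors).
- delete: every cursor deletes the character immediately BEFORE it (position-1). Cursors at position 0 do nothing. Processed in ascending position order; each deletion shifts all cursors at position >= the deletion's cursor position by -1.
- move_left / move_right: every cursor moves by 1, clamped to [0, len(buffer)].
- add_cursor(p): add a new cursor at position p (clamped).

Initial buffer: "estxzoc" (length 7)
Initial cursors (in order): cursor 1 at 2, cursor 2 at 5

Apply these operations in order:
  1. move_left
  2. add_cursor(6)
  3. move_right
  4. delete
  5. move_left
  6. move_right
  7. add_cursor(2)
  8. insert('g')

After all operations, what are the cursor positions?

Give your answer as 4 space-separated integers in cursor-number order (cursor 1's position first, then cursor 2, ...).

Answer: 2 6 8 4

Derivation:
After op 1 (move_left): buffer="estxzoc" (len 7), cursors c1@1 c2@4, authorship .......
After op 2 (add_cursor(6)): buffer="estxzoc" (len 7), cursors c1@1 c2@4 c3@6, authorship .......
After op 3 (move_right): buffer="estxzoc" (len 7), cursors c1@2 c2@5 c3@7, authorship .......
After op 4 (delete): buffer="etxo" (len 4), cursors c1@1 c2@3 c3@4, authorship ....
After op 5 (move_left): buffer="etxo" (len 4), cursors c1@0 c2@2 c3@3, authorship ....
After op 6 (move_right): buffer="etxo" (len 4), cursors c1@1 c2@3 c3@4, authorship ....
After op 7 (add_cursor(2)): buffer="etxo" (len 4), cursors c1@1 c4@2 c2@3 c3@4, authorship ....
After op 8 (insert('g')): buffer="egtgxgog" (len 8), cursors c1@2 c4@4 c2@6 c3@8, authorship .1.4.2.3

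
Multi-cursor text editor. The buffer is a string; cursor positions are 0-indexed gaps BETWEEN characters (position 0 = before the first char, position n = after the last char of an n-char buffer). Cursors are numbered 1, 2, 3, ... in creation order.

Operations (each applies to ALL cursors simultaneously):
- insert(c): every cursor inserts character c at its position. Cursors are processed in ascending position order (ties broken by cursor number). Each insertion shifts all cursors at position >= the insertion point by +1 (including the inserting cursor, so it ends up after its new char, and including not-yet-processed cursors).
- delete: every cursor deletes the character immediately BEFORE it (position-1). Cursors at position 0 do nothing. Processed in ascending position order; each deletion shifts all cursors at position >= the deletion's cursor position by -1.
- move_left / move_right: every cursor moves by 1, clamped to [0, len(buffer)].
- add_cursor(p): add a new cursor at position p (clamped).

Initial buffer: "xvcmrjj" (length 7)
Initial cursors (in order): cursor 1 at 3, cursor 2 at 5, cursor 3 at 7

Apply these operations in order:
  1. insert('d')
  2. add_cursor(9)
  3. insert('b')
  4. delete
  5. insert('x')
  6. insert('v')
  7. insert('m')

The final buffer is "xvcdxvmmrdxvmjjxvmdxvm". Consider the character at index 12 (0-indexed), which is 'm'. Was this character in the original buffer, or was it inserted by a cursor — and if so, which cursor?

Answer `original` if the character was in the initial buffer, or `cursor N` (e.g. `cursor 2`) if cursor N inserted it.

Answer: cursor 2

Derivation:
After op 1 (insert('d')): buffer="xvcdmrdjjd" (len 10), cursors c1@4 c2@7 c3@10, authorship ...1..2..3
After op 2 (add_cursor(9)): buffer="xvcdmrdjjd" (len 10), cursors c1@4 c2@7 c4@9 c3@10, authorship ...1..2..3
After op 3 (insert('b')): buffer="xvcdbmrdbjjbdb" (len 14), cursors c1@5 c2@9 c4@12 c3@14, authorship ...11..22..433
After op 4 (delete): buffer="xvcdmrdjjd" (len 10), cursors c1@4 c2@7 c4@9 c3@10, authorship ...1..2..3
After op 5 (insert('x')): buffer="xvcdxmrdxjjxdx" (len 14), cursors c1@5 c2@9 c4@12 c3@14, authorship ...11..22..433
After op 6 (insert('v')): buffer="xvcdxvmrdxvjjxvdxv" (len 18), cursors c1@6 c2@11 c4@15 c3@18, authorship ...111..222..44333
After op 7 (insert('m')): buffer="xvcdxvmmrdxvmjjxvmdxvm" (len 22), cursors c1@7 c2@13 c4@18 c3@22, authorship ...1111..2222..4443333
Authorship (.=original, N=cursor N): . . . 1 1 1 1 . . 2 2 2 2 . . 4 4 4 3 3 3 3
Index 12: author = 2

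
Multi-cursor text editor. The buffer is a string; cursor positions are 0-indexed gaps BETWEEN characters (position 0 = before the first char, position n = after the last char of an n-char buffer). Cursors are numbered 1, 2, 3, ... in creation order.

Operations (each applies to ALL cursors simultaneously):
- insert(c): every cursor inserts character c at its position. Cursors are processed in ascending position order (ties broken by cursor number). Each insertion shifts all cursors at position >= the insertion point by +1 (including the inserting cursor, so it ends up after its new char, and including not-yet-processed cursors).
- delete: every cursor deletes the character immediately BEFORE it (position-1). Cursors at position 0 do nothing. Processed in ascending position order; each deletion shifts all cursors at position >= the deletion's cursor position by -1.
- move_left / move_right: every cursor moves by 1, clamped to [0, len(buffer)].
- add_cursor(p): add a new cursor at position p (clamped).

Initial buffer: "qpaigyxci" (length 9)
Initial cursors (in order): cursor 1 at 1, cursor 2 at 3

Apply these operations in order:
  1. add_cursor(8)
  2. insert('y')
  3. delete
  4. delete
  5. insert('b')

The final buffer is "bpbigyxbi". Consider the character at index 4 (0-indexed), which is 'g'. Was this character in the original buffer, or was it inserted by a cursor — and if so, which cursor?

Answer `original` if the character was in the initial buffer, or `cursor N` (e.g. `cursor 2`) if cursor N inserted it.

After op 1 (add_cursor(8)): buffer="qpaigyxci" (len 9), cursors c1@1 c2@3 c3@8, authorship .........
After op 2 (insert('y')): buffer="qypayigyxcyi" (len 12), cursors c1@2 c2@5 c3@11, authorship .1..2.....3.
After op 3 (delete): buffer="qpaigyxci" (len 9), cursors c1@1 c2@3 c3@8, authorship .........
After op 4 (delete): buffer="pigyxi" (len 6), cursors c1@0 c2@1 c3@5, authorship ......
After op 5 (insert('b')): buffer="bpbigyxbi" (len 9), cursors c1@1 c2@3 c3@8, authorship 1.2....3.
Authorship (.=original, N=cursor N): 1 . 2 . . . . 3 .
Index 4: author = original

Answer: original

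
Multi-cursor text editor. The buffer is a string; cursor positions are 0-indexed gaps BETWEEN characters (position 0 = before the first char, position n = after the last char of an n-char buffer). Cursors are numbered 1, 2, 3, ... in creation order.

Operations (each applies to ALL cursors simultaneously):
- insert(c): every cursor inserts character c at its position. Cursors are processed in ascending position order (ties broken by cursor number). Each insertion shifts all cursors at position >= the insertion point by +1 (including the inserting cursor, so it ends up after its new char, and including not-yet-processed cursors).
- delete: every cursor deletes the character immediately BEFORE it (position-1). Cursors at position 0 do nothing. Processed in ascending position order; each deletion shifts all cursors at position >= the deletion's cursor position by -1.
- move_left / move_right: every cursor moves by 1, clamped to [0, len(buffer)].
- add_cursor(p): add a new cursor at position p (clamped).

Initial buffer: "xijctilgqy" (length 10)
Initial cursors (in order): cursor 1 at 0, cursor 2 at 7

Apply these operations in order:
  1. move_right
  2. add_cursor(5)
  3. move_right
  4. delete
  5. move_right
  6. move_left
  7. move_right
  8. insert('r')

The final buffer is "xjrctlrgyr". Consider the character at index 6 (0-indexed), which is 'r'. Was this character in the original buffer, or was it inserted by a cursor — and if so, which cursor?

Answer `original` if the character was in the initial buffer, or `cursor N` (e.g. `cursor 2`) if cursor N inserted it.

After op 1 (move_right): buffer="xijctilgqy" (len 10), cursors c1@1 c2@8, authorship ..........
After op 2 (add_cursor(5)): buffer="xijctilgqy" (len 10), cursors c1@1 c3@5 c2@8, authorship ..........
After op 3 (move_right): buffer="xijctilgqy" (len 10), cursors c1@2 c3@6 c2@9, authorship ..........
After op 4 (delete): buffer="xjctlgy" (len 7), cursors c1@1 c3@4 c2@6, authorship .......
After op 5 (move_right): buffer="xjctlgy" (len 7), cursors c1@2 c3@5 c2@7, authorship .......
After op 6 (move_left): buffer="xjctlgy" (len 7), cursors c1@1 c3@4 c2@6, authorship .......
After op 7 (move_right): buffer="xjctlgy" (len 7), cursors c1@2 c3@5 c2@7, authorship .......
After op 8 (insert('r')): buffer="xjrctlrgyr" (len 10), cursors c1@3 c3@7 c2@10, authorship ..1...3..2
Authorship (.=original, N=cursor N): . . 1 . . . 3 . . 2
Index 6: author = 3

Answer: cursor 3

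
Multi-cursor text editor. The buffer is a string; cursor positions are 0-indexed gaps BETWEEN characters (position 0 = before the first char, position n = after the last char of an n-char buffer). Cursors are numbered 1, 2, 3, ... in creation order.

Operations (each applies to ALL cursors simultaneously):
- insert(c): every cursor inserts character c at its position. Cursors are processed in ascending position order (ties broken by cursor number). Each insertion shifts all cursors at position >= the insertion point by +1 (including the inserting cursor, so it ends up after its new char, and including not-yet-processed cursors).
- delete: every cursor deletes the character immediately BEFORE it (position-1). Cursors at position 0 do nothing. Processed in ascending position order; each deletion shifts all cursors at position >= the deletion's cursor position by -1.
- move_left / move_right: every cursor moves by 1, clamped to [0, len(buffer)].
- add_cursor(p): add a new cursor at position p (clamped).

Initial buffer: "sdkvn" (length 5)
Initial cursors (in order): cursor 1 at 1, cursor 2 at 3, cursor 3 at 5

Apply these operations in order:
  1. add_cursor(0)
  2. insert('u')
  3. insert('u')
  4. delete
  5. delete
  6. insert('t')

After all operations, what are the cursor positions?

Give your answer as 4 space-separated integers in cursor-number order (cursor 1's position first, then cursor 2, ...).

After op 1 (add_cursor(0)): buffer="sdkvn" (len 5), cursors c4@0 c1@1 c2@3 c3@5, authorship .....
After op 2 (insert('u')): buffer="usudkuvnu" (len 9), cursors c4@1 c1@3 c2@6 c3@9, authorship 4.1..2..3
After op 3 (insert('u')): buffer="uusuudkuuvnuu" (len 13), cursors c4@2 c1@5 c2@9 c3@13, authorship 44.11..22..33
After op 4 (delete): buffer="usudkuvnu" (len 9), cursors c4@1 c1@3 c2@6 c3@9, authorship 4.1..2..3
After op 5 (delete): buffer="sdkvn" (len 5), cursors c4@0 c1@1 c2@3 c3@5, authorship .....
After op 6 (insert('t')): buffer="tstdktvnt" (len 9), cursors c4@1 c1@3 c2@6 c3@9, authorship 4.1..2..3

Answer: 3 6 9 1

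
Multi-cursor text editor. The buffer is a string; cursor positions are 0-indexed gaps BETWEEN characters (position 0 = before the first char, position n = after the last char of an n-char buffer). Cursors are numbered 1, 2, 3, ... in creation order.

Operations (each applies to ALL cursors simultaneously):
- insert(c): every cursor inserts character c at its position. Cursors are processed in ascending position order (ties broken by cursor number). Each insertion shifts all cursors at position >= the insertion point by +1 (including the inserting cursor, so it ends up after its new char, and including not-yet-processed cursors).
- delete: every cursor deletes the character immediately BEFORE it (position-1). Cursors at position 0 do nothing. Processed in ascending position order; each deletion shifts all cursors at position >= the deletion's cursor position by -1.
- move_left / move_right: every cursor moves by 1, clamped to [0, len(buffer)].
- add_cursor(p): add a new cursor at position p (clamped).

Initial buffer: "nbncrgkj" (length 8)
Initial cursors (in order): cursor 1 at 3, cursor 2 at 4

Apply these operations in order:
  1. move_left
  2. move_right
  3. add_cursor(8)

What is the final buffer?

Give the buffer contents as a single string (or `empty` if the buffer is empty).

After op 1 (move_left): buffer="nbncrgkj" (len 8), cursors c1@2 c2@3, authorship ........
After op 2 (move_right): buffer="nbncrgkj" (len 8), cursors c1@3 c2@4, authorship ........
After op 3 (add_cursor(8)): buffer="nbncrgkj" (len 8), cursors c1@3 c2@4 c3@8, authorship ........

Answer: nbncrgkj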